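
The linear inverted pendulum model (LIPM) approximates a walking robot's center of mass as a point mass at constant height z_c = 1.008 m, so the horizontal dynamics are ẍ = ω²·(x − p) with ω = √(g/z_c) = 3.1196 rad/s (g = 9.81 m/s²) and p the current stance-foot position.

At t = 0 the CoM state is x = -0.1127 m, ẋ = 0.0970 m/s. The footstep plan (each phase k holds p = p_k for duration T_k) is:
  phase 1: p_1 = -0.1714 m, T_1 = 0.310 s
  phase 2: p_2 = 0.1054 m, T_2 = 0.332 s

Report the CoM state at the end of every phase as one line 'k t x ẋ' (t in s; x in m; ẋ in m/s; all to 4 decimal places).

phase 1: p=-0.1714, T=0.310, ωT=0.967076, cosh=1.505218, sinh=1.125025; start (x,ẋ)=(-0.112700, 0.097000) → end (x,ẋ)=(-0.048063, 0.352021)
phase 2: p=0.1054, T=0.332, ωT=1.035707, cosh=1.586037, sinh=1.231061; start (x,ẋ)=(-0.048063, 0.352021) → end (x,ẋ)=(0.000918, -0.031042)

1 0.3100 -0.0481 0.3520
2 0.6420 0.0009 -0.0310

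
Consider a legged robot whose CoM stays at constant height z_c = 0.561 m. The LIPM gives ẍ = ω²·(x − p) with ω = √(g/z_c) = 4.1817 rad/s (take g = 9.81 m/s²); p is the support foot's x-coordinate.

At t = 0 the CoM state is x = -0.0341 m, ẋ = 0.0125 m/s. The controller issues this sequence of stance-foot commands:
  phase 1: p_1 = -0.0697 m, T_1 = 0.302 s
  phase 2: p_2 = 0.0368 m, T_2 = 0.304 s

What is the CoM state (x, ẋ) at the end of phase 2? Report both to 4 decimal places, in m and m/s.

phase 1: p=-0.0697, T=0.302, ωT=1.262873, cosh=1.909203, sinh=1.626363; start (x,ẋ)=(-0.034100, 0.012500) → end (x,ẋ)=(0.003129, 0.265979)
phase 2: p=0.0368, T=0.304, ωT=1.271237, cosh=1.922872, sinh=1.642387; start (x,ẋ)=(0.003129, 0.265979) → end (x,ẋ)=(0.076520, 0.280194)

x = 0.0765, ẋ = 0.2802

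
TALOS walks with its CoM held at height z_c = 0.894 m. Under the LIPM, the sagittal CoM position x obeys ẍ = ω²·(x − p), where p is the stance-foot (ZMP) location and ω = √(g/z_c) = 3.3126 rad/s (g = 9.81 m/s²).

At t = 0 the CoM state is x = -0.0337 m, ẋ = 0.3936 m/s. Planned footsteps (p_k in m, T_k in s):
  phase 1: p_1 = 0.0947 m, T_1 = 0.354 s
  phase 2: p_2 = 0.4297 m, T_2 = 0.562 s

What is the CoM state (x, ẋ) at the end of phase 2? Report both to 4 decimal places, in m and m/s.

x = -0.7796, ẋ = -3.7942

phase 1: p=0.0947, T=0.354, ωT=1.172660, cosh=1.770059, sinh=1.460517; start (x,ẋ)=(-0.033700, 0.393600) → end (x,ẋ)=(0.040962, 0.075482)
phase 2: p=0.4297, T=0.562, ωT=1.861681, cosh=3.294978, sinh=3.139567; start (x,ẋ)=(0.040962, 0.075482) → end (x,ẋ)=(-0.779645, -3.794217)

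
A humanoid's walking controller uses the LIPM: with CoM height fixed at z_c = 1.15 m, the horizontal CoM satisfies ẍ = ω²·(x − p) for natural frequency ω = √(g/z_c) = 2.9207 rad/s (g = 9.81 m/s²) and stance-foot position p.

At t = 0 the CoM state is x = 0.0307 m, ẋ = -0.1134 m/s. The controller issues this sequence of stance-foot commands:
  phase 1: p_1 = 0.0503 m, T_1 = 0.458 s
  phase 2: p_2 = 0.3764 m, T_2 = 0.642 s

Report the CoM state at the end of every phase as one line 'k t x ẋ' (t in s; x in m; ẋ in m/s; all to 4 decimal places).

1 0.4580 -0.0585 -0.3325
2 1.1000 -1.4374 -5.1538

phase 1: p=0.0503, T=0.458, ωT=1.337681, cosh=2.036325, sinh=1.773871; start (x,ẋ)=(0.030700, -0.113400) → end (x,ẋ)=(-0.058485, -0.332466)
phase 2: p=0.3764, T=0.642, ωT=1.875089, cosh=3.337372, sinh=3.184030; start (x,ẋ)=(-0.058485, -0.332466) → end (x,ẋ)=(-1.437413, -5.153816)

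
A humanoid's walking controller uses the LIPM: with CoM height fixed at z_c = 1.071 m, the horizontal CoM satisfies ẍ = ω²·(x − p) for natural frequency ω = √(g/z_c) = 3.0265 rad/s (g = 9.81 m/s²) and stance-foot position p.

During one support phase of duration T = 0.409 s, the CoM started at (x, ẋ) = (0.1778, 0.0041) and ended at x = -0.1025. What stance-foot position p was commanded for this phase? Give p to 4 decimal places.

p = 0.5028

ωT = 3.0265·0.409 = 1.237838; cosh(ωT) = 1.869081, sinh(ωT) = 1.579071
x(T) = p + (x₀−p)·cosh(ωT) + (ẋ₀/ω)·sinh(ωT) ⇒ p·(1 − cosh) = x(T) − x₀·cosh − (ẋ₀/ω)·sinh
numerator   = -0.1025 − (0.1778)·1.869081 − (0.0041/3.0265)·1.579071 = -0.436962
denominator = 1 − 1.869081 = -0.869081
p = -0.436962 / -0.869081 = 0.5028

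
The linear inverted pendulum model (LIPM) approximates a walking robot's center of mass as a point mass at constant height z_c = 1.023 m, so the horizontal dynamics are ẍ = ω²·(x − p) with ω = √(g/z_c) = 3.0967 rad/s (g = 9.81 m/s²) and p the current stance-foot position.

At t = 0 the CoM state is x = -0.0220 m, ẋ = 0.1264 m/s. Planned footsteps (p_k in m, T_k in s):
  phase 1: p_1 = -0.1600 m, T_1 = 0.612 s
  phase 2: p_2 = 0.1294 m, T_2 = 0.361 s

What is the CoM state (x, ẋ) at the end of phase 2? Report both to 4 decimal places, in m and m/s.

x = 1.4614, ẋ = 4.4030

phase 1: p=-0.1600, T=0.612, ωT=1.895180, cosh=3.402020, sinh=3.251729; start (x,ẋ)=(-0.022000, 0.126400) → end (x,ẋ)=(0.442207, 1.819624)
phase 2: p=0.1294, T=0.361, ωT=1.117909, cosh=1.692707, sinh=1.365744; start (x,ẋ)=(0.442207, 1.819624) → end (x,ẋ)=(1.461403, 4.403044)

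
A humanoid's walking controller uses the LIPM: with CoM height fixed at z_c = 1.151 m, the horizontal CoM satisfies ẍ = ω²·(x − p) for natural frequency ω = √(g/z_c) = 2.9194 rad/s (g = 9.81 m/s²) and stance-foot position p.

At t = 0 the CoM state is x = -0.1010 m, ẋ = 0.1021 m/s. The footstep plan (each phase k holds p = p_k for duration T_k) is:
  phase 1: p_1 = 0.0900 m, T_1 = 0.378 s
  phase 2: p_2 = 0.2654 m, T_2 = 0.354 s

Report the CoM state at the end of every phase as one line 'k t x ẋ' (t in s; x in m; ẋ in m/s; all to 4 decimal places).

1 0.3780 -0.1827 -0.5772
2 0.7320 -0.6867 -2.5196

phase 1: p=0.0900, T=0.378, ωT=1.103533, cosh=1.673248, sinh=1.341551; start (x,ẋ)=(-0.101000, 0.102100) → end (x,ẋ)=(-0.182672, -0.577217)
phase 2: p=0.2654, T=0.354, ωT=1.033468, cosh=1.583283, sinh=1.227512; start (x,ẋ)=(-0.182672, -0.577217) → end (x,ẋ)=(-0.686727, -2.519611)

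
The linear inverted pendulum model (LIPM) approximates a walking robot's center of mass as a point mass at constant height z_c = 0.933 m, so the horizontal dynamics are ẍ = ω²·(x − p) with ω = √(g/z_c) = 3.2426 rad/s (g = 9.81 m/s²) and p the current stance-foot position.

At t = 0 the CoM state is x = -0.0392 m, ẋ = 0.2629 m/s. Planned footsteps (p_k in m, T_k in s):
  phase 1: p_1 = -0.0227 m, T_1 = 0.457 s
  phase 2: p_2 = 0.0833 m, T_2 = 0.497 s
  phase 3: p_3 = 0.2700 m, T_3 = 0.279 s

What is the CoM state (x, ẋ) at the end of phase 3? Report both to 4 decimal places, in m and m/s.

x = 1.0997, ẋ = 2.9689

phase 1: p=-0.0227, T=0.457, ωT=1.481868, cosh=2.314187, sinh=2.086974; start (x,ẋ)=(-0.039200, 0.262900) → end (x,ẋ)=(0.108321, 0.496740)
phase 2: p=0.0833, T=0.497, ωT=1.611572, cosh=2.605128, sinh=2.405555; start (x,ẋ)=(0.108321, 0.496740) → end (x,ẋ)=(0.516996, 1.489245)
phase 3: p=0.2700, T=0.279, ωT=0.904685, cosh=1.437912, sinh=1.033243; start (x,ẋ)=(0.516996, 1.489245) → end (x,ẋ)=(1.099700, 2.968935)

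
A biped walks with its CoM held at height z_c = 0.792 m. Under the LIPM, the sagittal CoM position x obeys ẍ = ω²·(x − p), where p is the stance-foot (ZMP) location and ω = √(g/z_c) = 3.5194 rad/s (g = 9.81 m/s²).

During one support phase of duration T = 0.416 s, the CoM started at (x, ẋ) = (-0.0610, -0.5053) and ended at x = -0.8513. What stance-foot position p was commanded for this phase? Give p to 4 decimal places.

p = 0.3277

ωT = 3.5194·0.416 = 1.464070; cosh(ωT) = 2.277408, sinh(ωT) = 2.046115
x(T) = p + (x₀−p)·cosh(ωT) + (ẋ₀/ω)·sinh(ωT) ⇒ p·(1 − cosh) = x(T) − x₀·cosh − (ẋ₀/ω)·sinh
numerator   = -0.8513 − (-0.0610)·2.277408 − (-0.5053/3.5194)·2.046115 = -0.418606
denominator = 1 − 2.277408 = -1.277408
p = -0.418606 / -1.277408 = 0.3277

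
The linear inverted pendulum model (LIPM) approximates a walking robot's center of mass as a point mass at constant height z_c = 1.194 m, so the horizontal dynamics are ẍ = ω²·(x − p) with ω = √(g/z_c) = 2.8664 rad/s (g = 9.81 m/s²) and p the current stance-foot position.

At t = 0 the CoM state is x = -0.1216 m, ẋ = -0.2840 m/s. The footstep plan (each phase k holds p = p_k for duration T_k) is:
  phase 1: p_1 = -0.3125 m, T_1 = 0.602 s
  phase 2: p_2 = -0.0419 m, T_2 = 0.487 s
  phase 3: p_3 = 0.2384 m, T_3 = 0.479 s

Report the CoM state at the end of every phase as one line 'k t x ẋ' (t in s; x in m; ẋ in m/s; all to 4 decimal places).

phase 1: p=-0.3125, T=0.602, ωT=1.725573, cosh=2.896904, sinh=2.718833; start (x,ẋ)=(-0.121600, -0.284000) → end (x,ẋ)=(-0.028860, 0.665013)
phase 2: p=-0.0419, T=0.487, ωT=1.395937, cosh=2.143179, sinh=1.895578; start (x,ẋ)=(-0.028860, 0.665013) → end (x,ẋ)=(0.425826, 1.496093)
phase 3: p=0.2384, T=0.479, ωT=1.373006, cosh=2.100270, sinh=1.846926; start (x,ẋ)=(0.425826, 1.496093) → end (x,ẋ)=(1.596033, 4.134439)

1 0.6020 -0.0289 0.6650
2 1.0890 0.4258 1.4961
3 1.5680 1.5960 4.1344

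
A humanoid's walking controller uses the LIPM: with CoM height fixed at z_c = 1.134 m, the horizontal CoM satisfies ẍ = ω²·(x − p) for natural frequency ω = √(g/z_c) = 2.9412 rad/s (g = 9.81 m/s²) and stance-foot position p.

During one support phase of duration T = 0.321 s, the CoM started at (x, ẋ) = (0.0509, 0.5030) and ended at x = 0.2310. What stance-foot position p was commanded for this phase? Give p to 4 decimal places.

p = 0.0643

ωT = 2.9412·0.321 = 0.944125; cosh(ωT) = 1.479792, sinh(ωT) = 1.090772
x(T) = p + (x₀−p)·cosh(ωT) + (ẋ₀/ω)·sinh(ωT) ⇒ p·(1 − cosh) = x(T) − x₀·cosh − (ẋ₀/ω)·sinh
numerator   = 0.2310 − (0.0509)·1.479792 − (0.5030/2.9412)·1.090772 = -0.030864
denominator = 1 − 1.479792 = -0.479792
p = -0.030864 / -0.479792 = 0.0643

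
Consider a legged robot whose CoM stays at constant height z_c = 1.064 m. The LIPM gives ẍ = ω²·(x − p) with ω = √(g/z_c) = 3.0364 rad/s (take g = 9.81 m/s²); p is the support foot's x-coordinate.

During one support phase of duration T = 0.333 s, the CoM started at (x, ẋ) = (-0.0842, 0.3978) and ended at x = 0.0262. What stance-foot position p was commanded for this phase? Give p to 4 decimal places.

p = -0.0018

ωT = 3.0364·0.333 = 1.011121; cosh(ωT) = 1.556246, sinh(ωT) = 1.192435
x(T) = p + (x₀−p)·cosh(ωT) + (ẋ₀/ω)·sinh(ωT) ⇒ p·(1 − cosh) = x(T) − x₀·cosh − (ẋ₀/ω)·sinh
numerator   = 0.0262 − (-0.0842)·1.556246 − (0.3978/3.0364)·1.192435 = 0.001014
denominator = 1 − 1.556246 = -0.556246
p = 0.001014 / -0.556246 = -0.0018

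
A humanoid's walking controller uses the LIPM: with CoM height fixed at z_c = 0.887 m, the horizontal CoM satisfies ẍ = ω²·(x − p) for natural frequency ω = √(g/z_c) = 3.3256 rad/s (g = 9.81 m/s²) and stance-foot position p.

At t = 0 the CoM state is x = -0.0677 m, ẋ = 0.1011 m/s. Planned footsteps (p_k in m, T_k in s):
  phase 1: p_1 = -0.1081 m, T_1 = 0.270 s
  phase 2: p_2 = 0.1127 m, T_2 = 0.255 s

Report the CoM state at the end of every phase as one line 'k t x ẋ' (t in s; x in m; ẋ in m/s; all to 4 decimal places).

phase 1: p=-0.1081, T=0.270, ωT=0.897912, cosh=1.430946, sinh=1.023527; start (x,ẋ)=(-0.067700, 0.101100) → end (x,ẋ)=(-0.019174, 0.282184)
phase 2: p=0.1127, T=0.255, ωT=0.848028, cosh=1.381648, sinh=0.953389; start (x,ẋ)=(-0.019174, 0.282184) → end (x,ẋ)=(0.011394, -0.028240)

1 0.2700 -0.0192 0.2822
2 0.5250 0.0114 -0.0282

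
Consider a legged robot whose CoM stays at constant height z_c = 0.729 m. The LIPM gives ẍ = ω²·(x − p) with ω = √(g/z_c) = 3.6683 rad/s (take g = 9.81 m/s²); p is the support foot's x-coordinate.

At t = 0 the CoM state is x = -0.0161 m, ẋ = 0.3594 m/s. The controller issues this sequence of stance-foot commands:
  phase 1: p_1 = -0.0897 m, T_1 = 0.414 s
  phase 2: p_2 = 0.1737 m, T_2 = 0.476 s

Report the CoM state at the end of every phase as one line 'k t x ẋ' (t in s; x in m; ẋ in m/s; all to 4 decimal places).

1 0.4140 0.2994 1.4467
2 0.8900 1.6408 5.5536

phase 1: p=-0.0897, T=0.414, ωT=1.518676, cosh=2.392589, sinh=2.173587; start (x,ẋ)=(-0.016100, 0.359400) → end (x,ẋ)=(0.299351, 1.446737)
phase 2: p=0.1737, T=0.476, ωT=1.746111, cosh=2.953358, sinh=2.778907; start (x,ẋ)=(0.299351, 1.446737) → end (x,ẋ)=(1.640762, 5.553599)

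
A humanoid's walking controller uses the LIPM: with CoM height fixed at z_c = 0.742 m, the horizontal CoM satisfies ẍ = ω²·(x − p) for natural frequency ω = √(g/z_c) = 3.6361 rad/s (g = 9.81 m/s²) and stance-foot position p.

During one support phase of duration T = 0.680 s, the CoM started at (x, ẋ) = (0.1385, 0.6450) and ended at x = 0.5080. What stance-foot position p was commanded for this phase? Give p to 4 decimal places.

p = 0.2742

ωT = 3.6361·0.680 = 2.472548; cosh(ωT) = 5.968489, sinh(ωT) = 5.884120
x(T) = p + (x₀−p)·cosh(ωT) + (ẋ₀/ω)·sinh(ωT) ⇒ p·(1 − cosh) = x(T) − x₀·cosh − (ẋ₀/ω)·sinh
numerator   = 0.5080 − (0.1385)·5.968489 − (0.6450/3.6361)·5.884120 = -1.362407
denominator = 1 − 5.968489 = -4.968489
p = -1.362407 / -4.968489 = 0.2742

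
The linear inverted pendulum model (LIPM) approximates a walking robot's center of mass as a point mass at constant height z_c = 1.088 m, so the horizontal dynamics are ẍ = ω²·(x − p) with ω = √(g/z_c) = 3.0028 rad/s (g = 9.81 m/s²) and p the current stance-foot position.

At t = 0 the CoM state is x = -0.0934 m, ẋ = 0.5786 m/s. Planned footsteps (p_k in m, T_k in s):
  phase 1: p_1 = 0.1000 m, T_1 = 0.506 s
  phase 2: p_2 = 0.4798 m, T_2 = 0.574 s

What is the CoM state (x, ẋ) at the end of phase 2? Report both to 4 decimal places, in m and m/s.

phase 1: p=0.1000, T=0.506, ωT=1.519417, cosh=2.394199, sinh=2.175360; start (x,ẋ)=(-0.093400, 0.578600) → end (x,ẋ)=(0.056125, 0.121962)
phase 2: p=0.4798, T=0.574, ωT=1.723607, cosh=2.891565, sinh=2.713144; start (x,ẋ)=(0.056125, 0.121962) → end (x,ẋ)=(-0.635087, -3.099031)

x = -0.6351, ẋ = -3.0990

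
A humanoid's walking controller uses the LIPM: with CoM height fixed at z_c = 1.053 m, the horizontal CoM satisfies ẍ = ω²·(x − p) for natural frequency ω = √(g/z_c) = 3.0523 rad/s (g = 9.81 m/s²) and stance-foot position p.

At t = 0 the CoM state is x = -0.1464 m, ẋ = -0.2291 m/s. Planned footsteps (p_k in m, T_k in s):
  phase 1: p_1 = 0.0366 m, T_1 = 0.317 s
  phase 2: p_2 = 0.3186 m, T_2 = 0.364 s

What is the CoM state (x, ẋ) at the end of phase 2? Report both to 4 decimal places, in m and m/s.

phase 1: p=0.0366, T=0.317, ωT=0.967579, cosh=1.505784, sinh=1.125782; start (x,ẋ)=(-0.146400, -0.229100) → end (x,ẋ)=(-0.323458, -0.973804)
phase 2: p=0.3186, T=0.364, ωT=1.111037, cosh=1.683362, sinh=1.354145; start (x,ẋ)=(-0.323458, -0.973804) → end (x,ẋ)=(-1.194241, -4.293054)

x = -1.1942, ẋ = -4.2931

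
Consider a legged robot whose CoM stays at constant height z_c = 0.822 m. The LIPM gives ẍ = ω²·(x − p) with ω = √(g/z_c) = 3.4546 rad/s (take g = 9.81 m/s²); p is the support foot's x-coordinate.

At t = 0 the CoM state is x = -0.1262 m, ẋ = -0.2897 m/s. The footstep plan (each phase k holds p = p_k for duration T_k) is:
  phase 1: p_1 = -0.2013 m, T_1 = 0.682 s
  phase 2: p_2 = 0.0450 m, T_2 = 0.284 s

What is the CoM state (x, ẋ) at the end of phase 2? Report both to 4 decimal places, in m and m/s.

x = -0.4501, ẋ = -1.4108

phase 1: p=-0.2013, T=0.682, ωT=2.356037, cosh=5.321930, sinh=5.227135; start (x,ẋ)=(-0.126200, -0.289700) → end (x,ẋ)=(-0.239966, -0.185633)
phase 2: p=0.0450, T=0.284, ωT=0.981106, cosh=1.521151, sinh=1.146255; start (x,ẋ)=(-0.239966, -0.185633) → end (x,ẋ)=(-0.450071, -1.410800)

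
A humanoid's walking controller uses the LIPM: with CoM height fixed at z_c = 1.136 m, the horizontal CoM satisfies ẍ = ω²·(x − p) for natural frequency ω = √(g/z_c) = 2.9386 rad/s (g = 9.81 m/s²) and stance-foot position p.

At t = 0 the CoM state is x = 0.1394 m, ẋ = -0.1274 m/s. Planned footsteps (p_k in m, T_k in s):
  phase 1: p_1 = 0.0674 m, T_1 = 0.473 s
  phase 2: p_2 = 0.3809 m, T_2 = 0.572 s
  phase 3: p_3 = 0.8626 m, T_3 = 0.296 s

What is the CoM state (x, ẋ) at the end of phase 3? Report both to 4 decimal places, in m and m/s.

x = -1.0962, ẋ = -5.0977

phase 1: p=0.0674, T=0.473, ωT=1.389958, cosh=2.131883, sinh=1.882797; start (x,ẋ)=(0.139400, -0.127400) → end (x,ẋ)=(0.139269, 0.126759)
phase 2: p=0.3809, T=0.572, ωT=1.680879, cosh=2.778243, sinh=2.592033; start (x,ẋ)=(0.139269, 0.126759) → end (x,ẋ)=(-0.178601, -1.488325)
phase 3: p=0.8626, T=0.296, ωT=0.869826, cosh=1.402760, sinh=0.983735; start (x,ẋ)=(-0.178601, -1.488325) → end (x,ẋ)=(-1.096191, -5.097669)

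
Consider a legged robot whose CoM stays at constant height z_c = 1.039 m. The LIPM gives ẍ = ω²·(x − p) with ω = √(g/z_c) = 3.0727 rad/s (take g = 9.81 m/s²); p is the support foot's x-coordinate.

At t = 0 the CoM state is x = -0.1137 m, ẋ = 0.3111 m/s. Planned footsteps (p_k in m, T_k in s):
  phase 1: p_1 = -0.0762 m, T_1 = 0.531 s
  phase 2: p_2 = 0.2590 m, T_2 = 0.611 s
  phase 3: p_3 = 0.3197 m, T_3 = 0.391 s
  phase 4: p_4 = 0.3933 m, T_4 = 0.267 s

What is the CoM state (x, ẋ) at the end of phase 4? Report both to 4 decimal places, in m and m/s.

x = -0.1735, ẋ = -1.5949

phase 1: p=-0.0762, T=0.531, ωT=1.631604, cosh=2.653841, sinh=2.458225; start (x,ẋ)=(-0.113700, 0.311100) → end (x,ẋ)=(0.073168, 0.542358)
phase 2: p=0.2590, T=0.611, ωT=1.877420, cosh=3.344800, sinh=3.191816; start (x,ẋ)=(0.073168, 0.542358) → end (x,ẋ)=(0.200810, -0.008471)
phase 3: p=0.3197, T=0.391, ωT=1.201426, cosh=1.812809, sinh=1.512044; start (x,ẋ)=(0.200810, -0.008471) → end (x,ẋ)=(0.100007, -0.567725)
phase 4: p=0.3933, T=0.267, ωT=0.820411, cosh=1.355842, sinh=0.915591; start (x,ẋ)=(0.100007, -0.567725) → end (x,ẋ)=(-0.173527, -1.594876)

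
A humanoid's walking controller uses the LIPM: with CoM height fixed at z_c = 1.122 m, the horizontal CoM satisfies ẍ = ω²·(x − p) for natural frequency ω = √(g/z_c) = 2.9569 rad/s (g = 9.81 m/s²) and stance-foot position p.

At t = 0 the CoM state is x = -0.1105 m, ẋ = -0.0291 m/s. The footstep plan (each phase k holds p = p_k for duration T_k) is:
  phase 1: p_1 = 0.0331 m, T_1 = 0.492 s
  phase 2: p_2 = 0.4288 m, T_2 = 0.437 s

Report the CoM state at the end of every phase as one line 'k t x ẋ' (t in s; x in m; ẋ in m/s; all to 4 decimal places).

1 0.4920 -0.3112 -0.9256
2 0.9290 -1.5466 -5.4943

phase 1: p=0.0331, T=0.492, ωT=1.454795, cosh=2.258526, sinh=2.025078; start (x,ẋ)=(-0.110500, -0.029100) → end (x,ẋ)=(-0.311154, -0.925593)
phase 2: p=0.4288, T=0.437, ωT=1.292165, cosh=1.957668, sinh=1.682993; start (x,ẋ)=(-0.311154, -0.925593) → end (x,ẋ)=(-1.546609, -5.494342)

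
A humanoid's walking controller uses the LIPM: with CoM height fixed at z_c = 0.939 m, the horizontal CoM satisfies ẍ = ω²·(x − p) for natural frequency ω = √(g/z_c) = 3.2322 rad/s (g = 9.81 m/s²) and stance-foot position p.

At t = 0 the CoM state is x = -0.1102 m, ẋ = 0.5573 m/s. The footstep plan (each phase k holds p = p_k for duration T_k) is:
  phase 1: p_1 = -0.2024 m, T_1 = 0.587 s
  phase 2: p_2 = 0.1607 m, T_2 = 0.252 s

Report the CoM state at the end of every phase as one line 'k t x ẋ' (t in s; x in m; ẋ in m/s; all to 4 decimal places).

phase 1: p=-0.2024, T=0.587, ωT=1.897301, cosh=3.408925, sinh=3.258952; start (x,ẋ)=(-0.110200, 0.557300) → end (x,ẋ)=(0.673815, 2.870990)
phase 2: p=0.1607, T=0.252, ωT=0.814514, cosh=1.350467, sinh=0.907612; start (x,ẋ)=(0.673815, 2.870990) → end (x,ẋ)=(1.659829, 5.382444)

1 0.5870 0.6738 2.8710
2 0.8390 1.6598 5.3824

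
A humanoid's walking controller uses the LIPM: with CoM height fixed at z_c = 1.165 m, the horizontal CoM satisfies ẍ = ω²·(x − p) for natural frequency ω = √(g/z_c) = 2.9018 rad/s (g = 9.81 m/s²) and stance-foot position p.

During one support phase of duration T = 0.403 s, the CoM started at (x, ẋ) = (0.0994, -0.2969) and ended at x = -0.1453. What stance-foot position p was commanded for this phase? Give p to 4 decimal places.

p = 0.2246

ωT = 2.9018·0.403 = 1.169425; cosh(ωT) = 1.765344, sinh(ωT) = 1.454798
x(T) = p + (x₀−p)·cosh(ωT) + (ẋ₀/ω)·sinh(ωT) ⇒ p·(1 − cosh) = x(T) − x₀·cosh − (ẋ₀/ω)·sinh
numerator   = -0.1453 − (0.0994)·1.765344 − (-0.2969/2.9018)·1.454798 = -0.171926
denominator = 1 − 1.765344 = -0.765344
p = -0.171926 / -0.765344 = 0.2246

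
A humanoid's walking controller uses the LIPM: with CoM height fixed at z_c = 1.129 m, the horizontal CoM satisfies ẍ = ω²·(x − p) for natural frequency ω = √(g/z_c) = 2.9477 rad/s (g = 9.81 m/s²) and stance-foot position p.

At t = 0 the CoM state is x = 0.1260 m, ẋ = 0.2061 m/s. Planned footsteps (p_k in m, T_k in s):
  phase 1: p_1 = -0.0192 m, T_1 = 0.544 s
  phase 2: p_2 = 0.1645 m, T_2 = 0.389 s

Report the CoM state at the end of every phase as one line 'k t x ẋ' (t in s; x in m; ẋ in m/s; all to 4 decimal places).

1 0.5440 0.5230 1.5536
2 0.9330 1.5315 4.1873

phase 1: p=-0.0192, T=0.544, ωT=1.603549, cosh=2.585911, sinh=2.384730; start (x,ẋ)=(0.126000, 0.206100) → end (x,ẋ)=(0.523012, 1.553635)
phase 2: p=0.1645, T=0.389, ωT=1.146655, cosh=1.732672, sinh=1.414975; start (x,ẋ)=(0.523012, 1.553635) → end (x,ẋ)=(1.531470, 4.187266)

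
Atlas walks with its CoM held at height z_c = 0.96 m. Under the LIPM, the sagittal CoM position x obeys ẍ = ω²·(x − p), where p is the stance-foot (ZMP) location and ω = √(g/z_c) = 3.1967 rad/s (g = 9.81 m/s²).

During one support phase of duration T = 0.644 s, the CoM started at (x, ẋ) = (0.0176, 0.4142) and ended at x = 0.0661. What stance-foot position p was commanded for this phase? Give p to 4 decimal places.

ωT = 3.1967·0.644 = 2.058675; cosh(ωT) = 3.981601, sinh(ωT) = 3.853978
x(T) = p + (x₀−p)·cosh(ωT) + (ẋ₀/ω)·sinh(ωT) ⇒ p·(1 − cosh) = x(T) − x₀·cosh − (ẋ₀/ω)·sinh
numerator   = 0.0661 − (0.0176)·3.981601 − (0.4142/3.1967)·3.853978 = -0.503340
denominator = 1 − 3.981601 = -2.981601
p = -0.503340 / -2.981601 = 0.1688

p = 0.1688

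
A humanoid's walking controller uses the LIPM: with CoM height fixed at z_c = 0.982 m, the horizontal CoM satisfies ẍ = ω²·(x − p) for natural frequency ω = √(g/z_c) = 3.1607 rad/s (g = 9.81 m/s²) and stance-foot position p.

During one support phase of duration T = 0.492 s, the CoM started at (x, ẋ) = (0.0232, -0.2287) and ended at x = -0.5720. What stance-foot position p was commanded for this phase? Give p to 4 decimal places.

ωT = 3.1607·0.492 = 1.555064; cosh(ωT) = 2.473284, sinh(ωT) = 2.262108
x(T) = p + (x₀−p)·cosh(ωT) + (ẋ₀/ω)·sinh(ωT) ⇒ p·(1 − cosh) = x(T) − x₀·cosh − (ẋ₀/ω)·sinh
numerator   = -0.5720 − (0.0232)·2.473284 − (-0.2287/3.1607)·2.262108 = -0.465700
denominator = 1 − 2.473284 = -1.473284
p = -0.465700 / -1.473284 = 0.3161

p = 0.3161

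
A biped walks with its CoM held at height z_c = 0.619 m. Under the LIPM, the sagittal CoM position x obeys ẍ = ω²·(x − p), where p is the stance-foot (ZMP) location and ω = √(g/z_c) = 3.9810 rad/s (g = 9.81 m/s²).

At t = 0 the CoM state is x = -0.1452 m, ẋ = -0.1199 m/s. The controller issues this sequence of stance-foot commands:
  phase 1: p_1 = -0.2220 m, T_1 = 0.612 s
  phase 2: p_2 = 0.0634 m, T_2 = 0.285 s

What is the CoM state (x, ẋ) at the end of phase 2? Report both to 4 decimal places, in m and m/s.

x = 0.4050, ẋ = 1.7134

phase 1: p=-0.2220, T=0.612, ωT=2.436372, cosh=5.759485, sinh=5.672007; start (x,ẋ)=(-0.145200, -0.119900) → end (x,ẋ)=(0.049499, 1.043602)
phase 2: p=0.0634, T=0.285, ωT=1.134585, cosh=1.715719, sinh=1.394164; start (x,ẋ)=(0.049499, 1.043602) → end (x,ẋ)=(0.405023, 1.713372)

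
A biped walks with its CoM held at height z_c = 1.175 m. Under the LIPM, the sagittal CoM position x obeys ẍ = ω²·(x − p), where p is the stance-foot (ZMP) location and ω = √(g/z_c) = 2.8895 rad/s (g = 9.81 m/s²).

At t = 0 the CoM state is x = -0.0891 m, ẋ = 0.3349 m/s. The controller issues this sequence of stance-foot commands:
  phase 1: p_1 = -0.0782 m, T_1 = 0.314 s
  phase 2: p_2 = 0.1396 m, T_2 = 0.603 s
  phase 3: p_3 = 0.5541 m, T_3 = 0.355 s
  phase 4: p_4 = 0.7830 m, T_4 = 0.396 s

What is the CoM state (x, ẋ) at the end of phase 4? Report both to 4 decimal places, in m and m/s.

phase 1: p=-0.0782, T=0.314, ωT=0.907303, cosh=1.440621, sinh=1.037010; start (x,ẋ)=(-0.089100, 0.334900) → end (x,ẋ)=(0.026289, 0.449803)
phase 2: p=0.1396, T=0.603, ωT=1.742368, cosh=2.942979, sinh=2.767874; start (x,ẋ)=(0.026289, 0.449803) → end (x,ẋ)=(0.236998, 0.417526)
phase 3: p=0.5541, T=0.355, ωT=1.025772, cosh=1.573884, sinh=1.215365; start (x,ẋ)=(0.236998, 0.417526) → end (x,ẋ)=(0.230636, -0.456459)
phase 4: p=0.7830, T=0.396, ωT=1.144242, cosh=1.729263, sinh=1.410798; start (x,ẋ)=(0.230636, -0.456459) → end (x,ẋ)=(-0.395048, -3.041048)

x = -0.3950, ẋ = -3.0410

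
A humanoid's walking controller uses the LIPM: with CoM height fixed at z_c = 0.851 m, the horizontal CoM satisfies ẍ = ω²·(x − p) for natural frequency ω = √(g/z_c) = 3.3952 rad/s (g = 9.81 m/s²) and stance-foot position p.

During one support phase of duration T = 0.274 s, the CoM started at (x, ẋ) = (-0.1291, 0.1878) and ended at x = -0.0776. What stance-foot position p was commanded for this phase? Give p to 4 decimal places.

p = -0.1125

ωT = 3.3952·0.274 = 0.930285; cosh(ωT) = 1.464836, sinh(ωT) = 1.070395
x(T) = p + (x₀−p)·cosh(ωT) + (ẋ₀/ω)·sinh(ωT) ⇒ p·(1 − cosh) = x(T) − x₀·cosh − (ẋ₀/ω)·sinh
numerator   = -0.0776 − (-0.1291)·1.464836 − (0.1878/3.3952)·1.070395 = 0.052303
denominator = 1 − 1.464836 = -0.464836
p = 0.052303 / -0.464836 = -0.1125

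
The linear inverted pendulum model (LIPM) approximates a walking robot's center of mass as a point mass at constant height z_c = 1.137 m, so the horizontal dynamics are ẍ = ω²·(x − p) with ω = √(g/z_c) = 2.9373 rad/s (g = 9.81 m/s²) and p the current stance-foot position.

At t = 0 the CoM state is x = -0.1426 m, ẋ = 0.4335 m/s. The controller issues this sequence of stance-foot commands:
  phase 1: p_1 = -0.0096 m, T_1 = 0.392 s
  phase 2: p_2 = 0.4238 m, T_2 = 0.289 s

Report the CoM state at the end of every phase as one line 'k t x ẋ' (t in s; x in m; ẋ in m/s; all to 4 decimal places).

phase 1: p=-0.0096, T=0.392, ωT=1.151422, cosh=1.739436, sinh=1.423249; start (x,ẋ)=(-0.142600, 0.433500) → end (x,ẋ)=(-0.030895, 0.198038)
phase 2: p=0.4238, T=0.289, ωT=0.848880, cosh=1.382461, sinh=0.954567; start (x,ẋ)=(-0.030895, 0.198038) → end (x,ẋ)=(-0.140440, -1.001118)

1 0.3920 -0.0309 0.1980
2 0.6810 -0.1404 -1.0011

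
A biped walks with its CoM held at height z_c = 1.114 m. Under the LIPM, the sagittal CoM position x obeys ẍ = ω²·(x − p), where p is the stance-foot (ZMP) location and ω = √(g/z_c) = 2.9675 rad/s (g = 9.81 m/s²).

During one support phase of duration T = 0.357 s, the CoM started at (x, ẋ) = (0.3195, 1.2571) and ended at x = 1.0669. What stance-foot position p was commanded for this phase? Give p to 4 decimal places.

p = -0.0213

ωT = 2.9675·0.357 = 1.059397; cosh(ωT) = 1.615649, sinh(ωT) = 1.268984
x(T) = p + (x₀−p)·cosh(ωT) + (ẋ₀/ω)·sinh(ωT) ⇒ p·(1 − cosh) = x(T) − x₀·cosh − (ẋ₀/ω)·sinh
numerator   = 1.0669 − (0.3195)·1.615649 − (1.2571/2.9675)·1.268984 = 0.013130
denominator = 1 − 1.615649 = -0.615649
p = 0.013130 / -0.615649 = -0.0213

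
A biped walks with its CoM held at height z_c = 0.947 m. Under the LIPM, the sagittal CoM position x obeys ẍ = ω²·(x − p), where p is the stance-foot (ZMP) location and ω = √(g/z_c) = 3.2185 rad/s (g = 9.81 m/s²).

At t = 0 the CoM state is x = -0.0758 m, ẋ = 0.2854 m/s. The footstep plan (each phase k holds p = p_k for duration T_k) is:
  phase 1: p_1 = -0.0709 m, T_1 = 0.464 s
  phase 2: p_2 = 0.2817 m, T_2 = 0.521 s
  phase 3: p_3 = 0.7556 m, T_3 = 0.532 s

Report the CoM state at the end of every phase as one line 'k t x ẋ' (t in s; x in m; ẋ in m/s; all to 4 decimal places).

phase 1: p=-0.0709, T=0.464, ωT=1.493384, cosh=2.338374, sinh=2.113762; start (x,ẋ)=(-0.075800, 0.285400) → end (x,ẋ)=(0.105080, 0.634036)
phase 2: p=0.2817, T=0.521, ωT=1.676839, cosh=2.767792, sinh=2.580828; start (x,ẋ)=(0.105080, 0.634036) → end (x,ẋ)=(0.301268, 0.287802)
phase 3: p=0.7556, T=0.532, ωT=1.712242, cosh=2.860916, sinh=2.680455; start (x,ẋ)=(0.301268, 0.287802) → end (x,ẋ)=(-0.304517, -3.096167)

1 0.4640 0.1051 0.6340
2 0.9850 0.3013 0.2878
3 1.5170 -0.3045 -3.0962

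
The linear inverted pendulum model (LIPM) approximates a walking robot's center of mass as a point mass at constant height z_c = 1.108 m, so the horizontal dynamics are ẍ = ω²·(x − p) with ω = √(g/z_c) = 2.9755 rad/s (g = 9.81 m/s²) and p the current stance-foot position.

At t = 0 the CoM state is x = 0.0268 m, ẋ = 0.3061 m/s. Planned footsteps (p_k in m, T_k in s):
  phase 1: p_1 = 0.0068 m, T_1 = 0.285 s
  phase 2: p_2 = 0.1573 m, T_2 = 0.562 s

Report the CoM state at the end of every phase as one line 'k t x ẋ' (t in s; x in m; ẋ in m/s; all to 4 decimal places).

1 0.2850 0.1325 0.4797
2 0.8470 0.5030 1.1325

phase 1: p=0.0068, T=0.285, ωT=0.848017, cosh=1.381638, sinh=0.953375; start (x,ẋ)=(0.026800, 0.306100) → end (x,ẋ)=(0.132510, 0.479655)
phase 2: p=0.1573, T=0.562, ωT=1.672231, cosh=2.755930, sinh=2.568102; start (x,ẋ)=(0.132510, 0.479655) → end (x,ẋ)=(0.502962, 1.132463)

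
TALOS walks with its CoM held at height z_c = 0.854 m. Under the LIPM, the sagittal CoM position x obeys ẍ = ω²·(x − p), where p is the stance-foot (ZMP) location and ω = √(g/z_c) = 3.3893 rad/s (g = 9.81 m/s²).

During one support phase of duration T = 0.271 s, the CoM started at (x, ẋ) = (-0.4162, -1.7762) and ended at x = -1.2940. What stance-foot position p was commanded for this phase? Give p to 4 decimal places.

p = 0.3042

ωT = 3.3893·0.271 = 0.918500; cosh(ωT) = 1.452324, sinh(ωT) = 1.053206
x(T) = p + (x₀−p)·cosh(ωT) + (ẋ₀/ω)·sinh(ωT) ⇒ p·(1 − cosh) = x(T) − x₀·cosh − (ẋ₀/ω)·sinh
numerator   = -1.2940 − (-0.4162)·1.452324 − (-1.7762/3.3893)·1.053206 = -0.137598
denominator = 1 − 1.452324 = -0.452324
p = -0.137598 / -0.452324 = 0.3042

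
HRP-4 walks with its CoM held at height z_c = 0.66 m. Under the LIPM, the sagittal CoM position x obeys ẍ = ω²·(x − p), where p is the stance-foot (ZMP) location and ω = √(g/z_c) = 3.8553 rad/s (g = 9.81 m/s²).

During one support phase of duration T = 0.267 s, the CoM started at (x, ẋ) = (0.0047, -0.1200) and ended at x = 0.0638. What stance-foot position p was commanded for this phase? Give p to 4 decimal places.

p = -0.1632

ωT = 3.8553·0.267 = 1.029365; cosh(ωT) = 1.578261, sinh(ωT) = 1.221027
x(T) = p + (x₀−p)·cosh(ωT) + (ẋ₀/ω)·sinh(ωT) ⇒ p·(1 − cosh) = x(T) − x₀·cosh − (ẋ₀/ω)·sinh
numerator   = 0.0638 − (0.0047)·1.578261 − (-0.1200/3.8553)·1.221027 = 0.094388
denominator = 1 − 1.578261 = -0.578261
p = 0.094388 / -0.578261 = -0.1632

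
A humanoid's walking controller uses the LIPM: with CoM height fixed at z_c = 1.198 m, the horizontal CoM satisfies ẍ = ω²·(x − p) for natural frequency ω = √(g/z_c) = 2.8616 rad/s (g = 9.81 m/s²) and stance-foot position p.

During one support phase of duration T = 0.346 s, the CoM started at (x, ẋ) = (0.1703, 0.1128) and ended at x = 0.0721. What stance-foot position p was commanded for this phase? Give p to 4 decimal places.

p = 0.4411

ωT = 2.8616·0.346 = 0.990114; cosh(ωT) = 1.531537, sinh(ωT) = 1.160003
x(T) = p + (x₀−p)·cosh(ωT) + (ẋ₀/ω)·sinh(ωT) ⇒ p·(1 − cosh) = x(T) − x₀·cosh − (ẋ₀/ω)·sinh
numerator   = 0.0721 − (0.1703)·1.531537 − (0.1128/2.8616)·1.160003 = -0.234446
denominator = 1 − 1.531537 = -0.531537
p = -0.234446 / -0.531537 = 0.4411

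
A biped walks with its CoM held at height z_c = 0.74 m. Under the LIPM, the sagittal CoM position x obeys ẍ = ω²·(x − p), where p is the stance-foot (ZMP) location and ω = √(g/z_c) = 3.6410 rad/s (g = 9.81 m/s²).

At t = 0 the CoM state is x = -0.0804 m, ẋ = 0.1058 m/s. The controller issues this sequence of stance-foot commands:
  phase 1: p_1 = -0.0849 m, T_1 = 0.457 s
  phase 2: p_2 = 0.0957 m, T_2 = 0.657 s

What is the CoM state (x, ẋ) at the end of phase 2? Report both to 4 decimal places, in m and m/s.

x = 0.0686, ẋ = -0.0371

phase 1: p=-0.0849, T=0.457, ωT=1.663937, cosh=2.734725, sinh=2.545333; start (x,ẋ)=(-0.080400, 0.105800) → end (x,ẋ)=(0.001368, 0.331038)
phase 2: p=0.0957, T=0.657, ωT=2.392137, cosh=5.514138, sinh=5.422703; start (x,ẋ)=(0.001368, 0.331038) → end (x,ẋ)=(0.068572, -0.037100)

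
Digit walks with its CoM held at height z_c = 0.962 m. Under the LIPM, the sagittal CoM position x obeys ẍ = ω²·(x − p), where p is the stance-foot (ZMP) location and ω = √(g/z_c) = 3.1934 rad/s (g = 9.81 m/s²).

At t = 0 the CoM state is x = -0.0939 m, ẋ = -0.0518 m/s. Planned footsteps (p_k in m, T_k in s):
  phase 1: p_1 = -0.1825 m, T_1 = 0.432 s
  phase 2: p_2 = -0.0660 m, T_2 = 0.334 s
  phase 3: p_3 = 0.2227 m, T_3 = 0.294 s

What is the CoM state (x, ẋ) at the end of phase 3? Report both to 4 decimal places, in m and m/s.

x = 0.4266, ẋ = 1.0503

phase 1: p=-0.1825, T=0.432, ωT=1.379549, cosh=2.112400, sinh=1.860708; start (x,ẋ)=(-0.093900, -0.051800) → end (x,ẋ)=(-0.025524, 0.417038)
phase 2: p=-0.0660, T=0.334, ωT=1.066596, cosh=1.624825, sinh=1.280647; start (x,ẋ)=(-0.025524, 0.417038) → end (x,ẋ)=(0.167011, 0.843145)
phase 3: p=0.2227, T=0.294, ωT=0.938860, cosh=1.474069, sinh=1.082995; start (x,ẋ)=(0.167011, 0.843145) → end (x,ẋ)=(0.426551, 1.050257)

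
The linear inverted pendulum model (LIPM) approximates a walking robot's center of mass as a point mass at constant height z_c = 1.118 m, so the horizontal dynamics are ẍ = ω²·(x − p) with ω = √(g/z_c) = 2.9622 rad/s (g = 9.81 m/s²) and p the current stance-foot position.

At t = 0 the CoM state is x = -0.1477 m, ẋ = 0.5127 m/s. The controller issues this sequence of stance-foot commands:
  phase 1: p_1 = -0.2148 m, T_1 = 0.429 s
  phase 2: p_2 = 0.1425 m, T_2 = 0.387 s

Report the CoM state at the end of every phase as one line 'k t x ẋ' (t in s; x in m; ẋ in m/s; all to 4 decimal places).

phase 1: p=-0.2148, T=0.429, ωT=1.270784, cosh=1.922128, sinh=1.641517; start (x,ẋ)=(-0.147700, 0.512700) → end (x,ẋ)=(0.198290, 1.311749)
phase 2: p=0.1425, T=0.387, ωT=1.146371, cosh=1.732271, sinh=1.414483; start (x,ẋ)=(0.198290, 1.311749) → end (x,ẋ)=(0.865518, 2.506063)

1 0.4290 0.1983 1.3117
2 0.8160 0.8655 2.5061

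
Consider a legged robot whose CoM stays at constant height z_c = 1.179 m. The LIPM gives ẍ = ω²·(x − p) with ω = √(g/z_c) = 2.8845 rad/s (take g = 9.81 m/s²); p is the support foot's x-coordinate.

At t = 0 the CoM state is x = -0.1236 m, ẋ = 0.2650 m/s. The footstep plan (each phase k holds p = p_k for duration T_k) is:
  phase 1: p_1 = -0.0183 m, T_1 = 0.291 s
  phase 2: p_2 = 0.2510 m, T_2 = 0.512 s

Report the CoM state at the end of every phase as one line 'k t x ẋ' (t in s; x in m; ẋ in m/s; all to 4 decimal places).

1 0.2910 -0.0764 0.0780
2 0.8030 -0.4472 -1.7805

phase 1: p=-0.0183, T=0.291, ωT=0.839390, cosh=1.373464, sinh=0.941490; start (x,ẋ)=(-0.123600, 0.265000) → end (x,ẋ)=(-0.076431, 0.078002)
phase 2: p=0.2510, T=0.512, ωT=1.476864, cosh=2.303772, sinh=2.075419; start (x,ẋ)=(-0.076431, 0.078002) → end (x,ẋ)=(-0.447203, -1.780481)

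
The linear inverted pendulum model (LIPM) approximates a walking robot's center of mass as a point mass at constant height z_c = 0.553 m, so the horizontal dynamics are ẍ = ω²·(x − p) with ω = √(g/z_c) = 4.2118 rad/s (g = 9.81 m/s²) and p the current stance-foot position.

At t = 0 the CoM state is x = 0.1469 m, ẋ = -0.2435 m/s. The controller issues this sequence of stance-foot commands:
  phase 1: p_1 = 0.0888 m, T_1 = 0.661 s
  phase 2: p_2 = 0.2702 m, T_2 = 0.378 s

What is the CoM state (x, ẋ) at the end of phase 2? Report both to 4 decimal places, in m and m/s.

phase 1: p=0.0888, T=0.661, ωT=2.784000, cosh=8.122707, sinh=8.060916; start (x,ẋ)=(0.146900, -0.243500) → end (x,ẋ)=(0.094697, -0.005328)
phase 2: p=0.2702, T=0.378, ωT=1.592060, cosh=2.558684, sinh=2.355179; start (x,ẋ)=(0.094697, -0.005328) → end (x,ẋ)=(-0.181835, -1.754538)

x = -0.1818, ẋ = -1.7545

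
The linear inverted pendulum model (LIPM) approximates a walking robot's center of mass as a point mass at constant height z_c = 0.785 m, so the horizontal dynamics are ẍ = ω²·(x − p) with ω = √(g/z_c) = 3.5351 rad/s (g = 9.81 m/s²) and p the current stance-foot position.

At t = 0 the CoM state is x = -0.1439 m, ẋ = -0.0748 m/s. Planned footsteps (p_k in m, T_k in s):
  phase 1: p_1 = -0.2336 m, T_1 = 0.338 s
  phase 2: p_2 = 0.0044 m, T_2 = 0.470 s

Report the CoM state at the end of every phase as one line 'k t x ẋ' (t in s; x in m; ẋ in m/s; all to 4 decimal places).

1 0.3380 -0.1036 0.3408
2 0.8080 -0.0456 -0.0394

phase 1: p=-0.2336, T=0.338, ωT=1.194864, cosh=1.802927, sinh=1.500181; start (x,ẋ)=(-0.143900, -0.074800) → end (x,ẋ)=(-0.103620, 0.340846)
phase 2: p=0.0044, T=0.470, ωT=1.661497, cosh=2.728522, sinh=2.538668; start (x,ẋ)=(-0.103620, 0.340846) → end (x,ẋ)=(-0.045563, -0.039414)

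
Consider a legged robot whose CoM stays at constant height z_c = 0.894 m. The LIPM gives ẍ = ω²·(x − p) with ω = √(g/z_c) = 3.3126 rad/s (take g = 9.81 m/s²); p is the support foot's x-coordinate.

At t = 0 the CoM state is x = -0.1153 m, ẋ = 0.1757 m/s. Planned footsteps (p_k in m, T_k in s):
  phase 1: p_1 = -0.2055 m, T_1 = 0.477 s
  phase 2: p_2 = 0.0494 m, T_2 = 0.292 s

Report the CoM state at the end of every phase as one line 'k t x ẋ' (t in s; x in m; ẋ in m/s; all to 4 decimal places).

1 0.4770 0.1461 1.1393
2 0.7690 0.5820 2.0755

phase 1: p=-0.2055, T=0.477, ωT=1.580110, cosh=2.530722, sinh=2.324769; start (x,ẋ)=(-0.115300, 0.175700) → end (x,ẋ)=(0.146077, 1.139281)
phase 2: p=0.0494, T=0.292, ωT=0.967279, cosh=1.505446, sinh=1.125331; start (x,ẋ)=(0.146077, 1.139281) → end (x,ẋ)=(0.581969, 2.075514)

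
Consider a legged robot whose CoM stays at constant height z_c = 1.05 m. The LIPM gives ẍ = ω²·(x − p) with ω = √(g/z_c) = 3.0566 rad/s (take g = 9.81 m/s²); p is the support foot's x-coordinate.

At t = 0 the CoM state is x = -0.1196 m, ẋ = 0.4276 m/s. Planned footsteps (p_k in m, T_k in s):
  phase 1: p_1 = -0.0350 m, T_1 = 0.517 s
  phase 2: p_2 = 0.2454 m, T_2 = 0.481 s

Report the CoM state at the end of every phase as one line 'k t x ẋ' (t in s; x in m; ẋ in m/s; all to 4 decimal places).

phase 1: p=-0.0350, T=0.517, ωT=1.580262, cosh=2.531075, sinh=2.325154; start (x,ẋ)=(-0.119600, 0.427600) → end (x,ẋ)=(0.076146, 0.481030)
phase 2: p=0.2454, T=0.481, ωT=1.470225, cosh=2.290043, sinh=2.060169; start (x,ẋ)=(0.076146, 0.481030) → end (x,ẋ)=(0.182019, 0.035769)

1 0.5170 0.0761 0.4810
2 0.9980 0.1820 0.0358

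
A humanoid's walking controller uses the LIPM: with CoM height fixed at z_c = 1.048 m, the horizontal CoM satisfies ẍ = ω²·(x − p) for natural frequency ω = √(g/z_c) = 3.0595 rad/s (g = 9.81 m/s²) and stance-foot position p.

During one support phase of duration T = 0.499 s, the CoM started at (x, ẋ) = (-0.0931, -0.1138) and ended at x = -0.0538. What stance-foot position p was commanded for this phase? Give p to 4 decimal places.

ωT = 3.0595·0.499 = 1.526690; cosh(ωT) = 2.410086, sinh(ωT) = 2.192832
x(T) = p + (x₀−p)·cosh(ωT) + (ẋ₀/ω)·sinh(ωT) ⇒ p·(1 − cosh) = x(T) − x₀·cosh − (ẋ₀/ω)·sinh
numerator   = -0.0538 − (-0.0931)·2.410086 − (-0.1138/3.0595)·2.192832 = 0.252143
denominator = 1 − 2.410086 = -1.410086
p = 0.252143 / -1.410086 = -0.1788

p = -0.1788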